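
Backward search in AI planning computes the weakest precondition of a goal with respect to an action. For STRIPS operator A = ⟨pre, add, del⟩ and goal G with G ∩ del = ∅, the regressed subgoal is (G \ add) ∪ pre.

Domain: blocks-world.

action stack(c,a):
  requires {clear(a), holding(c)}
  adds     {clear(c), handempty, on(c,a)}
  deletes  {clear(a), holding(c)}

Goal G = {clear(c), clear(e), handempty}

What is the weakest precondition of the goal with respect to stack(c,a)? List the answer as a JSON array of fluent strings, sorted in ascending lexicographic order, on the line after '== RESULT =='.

Regress:
  G ∩ del = {}  (empty — regression defined)
  G \ add = {clear(c), clear(e), handempty} \ {clear(c), handempty, on(c,a)} = {clear(e)}
  ∪ pre   = {clear(e)} ∪ {clear(a), holding(c)}
          = {clear(a), clear(e), holding(c)}

== RESULT ==
["clear(a)", "clear(e)", "holding(c)"]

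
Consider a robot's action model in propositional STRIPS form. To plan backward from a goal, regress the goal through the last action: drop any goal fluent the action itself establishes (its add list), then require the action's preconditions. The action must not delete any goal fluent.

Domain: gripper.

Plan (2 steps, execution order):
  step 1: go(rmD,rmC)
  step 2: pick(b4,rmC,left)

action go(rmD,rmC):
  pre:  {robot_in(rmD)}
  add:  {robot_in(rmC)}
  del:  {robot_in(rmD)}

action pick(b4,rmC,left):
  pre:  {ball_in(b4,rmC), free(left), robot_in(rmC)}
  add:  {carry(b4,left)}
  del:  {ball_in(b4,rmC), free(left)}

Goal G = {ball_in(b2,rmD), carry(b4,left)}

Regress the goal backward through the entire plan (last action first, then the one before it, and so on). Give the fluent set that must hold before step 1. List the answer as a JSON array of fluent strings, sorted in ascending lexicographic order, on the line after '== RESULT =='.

Regress step by step:
  through step 2 (pick(b4,rmC,left)): drop {carry(b4,left)}, keep {ball_in(b2,rmD)}, require {ball_in(b4,rmC), free(left), robot_in(rmC)}
    → {ball_in(b2,rmD), ball_in(b4,rmC), free(left), robot_in(rmC)}
  through step 1 (go(rmD,rmC)): drop {robot_in(rmC)}, keep {ball_in(b2,rmD), ball_in(b4,rmC), free(left)}, require {robot_in(rmD)}
    → {ball_in(b2,rmD), ball_in(b4,rmC), free(left), robot_in(rmD)}

== RESULT ==
["ball_in(b2,rmD)", "ball_in(b4,rmC)", "free(left)", "robot_in(rmD)"]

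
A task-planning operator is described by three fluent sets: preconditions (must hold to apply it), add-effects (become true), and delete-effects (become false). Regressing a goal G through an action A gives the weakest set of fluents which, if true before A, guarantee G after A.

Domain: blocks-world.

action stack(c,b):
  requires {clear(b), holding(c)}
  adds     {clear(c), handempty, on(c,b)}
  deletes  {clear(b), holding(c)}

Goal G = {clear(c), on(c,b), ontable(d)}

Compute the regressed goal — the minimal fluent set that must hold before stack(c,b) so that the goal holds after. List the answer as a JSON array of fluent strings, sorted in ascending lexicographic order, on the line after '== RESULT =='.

Regress:
  G ∩ del = {}  (empty — regression defined)
  G \ add = {clear(c), on(c,b), ontable(d)} \ {clear(c), handempty, on(c,b)} = {ontable(d)}
  ∪ pre   = {ontable(d)} ∪ {clear(b), holding(c)}
          = {clear(b), holding(c), ontable(d)}

== RESULT ==
["clear(b)", "holding(c)", "ontable(d)"]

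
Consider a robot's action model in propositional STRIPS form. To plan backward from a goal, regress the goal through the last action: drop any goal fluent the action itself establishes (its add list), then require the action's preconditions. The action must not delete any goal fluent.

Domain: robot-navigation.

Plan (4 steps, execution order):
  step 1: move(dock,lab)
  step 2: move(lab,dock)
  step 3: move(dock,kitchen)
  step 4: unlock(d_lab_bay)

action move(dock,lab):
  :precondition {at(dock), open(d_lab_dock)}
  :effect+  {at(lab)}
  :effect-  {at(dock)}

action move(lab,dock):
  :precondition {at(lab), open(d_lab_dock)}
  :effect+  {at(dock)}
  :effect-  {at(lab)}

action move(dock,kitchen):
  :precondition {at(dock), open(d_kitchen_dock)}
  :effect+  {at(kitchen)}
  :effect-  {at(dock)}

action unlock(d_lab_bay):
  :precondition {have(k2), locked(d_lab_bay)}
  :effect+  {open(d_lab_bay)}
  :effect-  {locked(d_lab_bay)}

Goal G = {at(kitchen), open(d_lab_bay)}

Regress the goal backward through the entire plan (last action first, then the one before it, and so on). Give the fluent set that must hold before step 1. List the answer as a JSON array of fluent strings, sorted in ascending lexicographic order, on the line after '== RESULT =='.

Regress step by step:
  through step 4 (unlock(d_lab_bay)): drop {open(d_lab_bay)}, keep {at(kitchen)}, require {have(k2), locked(d_lab_bay)}
    → {at(kitchen), have(k2), locked(d_lab_bay)}
  through step 3 (move(dock,kitchen)): drop {at(kitchen)}, keep {have(k2), locked(d_lab_bay)}, require {at(dock), open(d_kitchen_dock)}
    → {at(dock), have(k2), locked(d_lab_bay), open(d_kitchen_dock)}
  through step 2 (move(lab,dock)): drop {at(dock)}, keep {have(k2), locked(d_lab_bay), open(d_kitchen_dock)}, require {at(lab), open(d_lab_dock)}
    → {at(lab), have(k2), locked(d_lab_bay), open(d_kitchen_dock), open(d_lab_dock)}
  through step 1 (move(dock,lab)): drop {at(lab)}, keep {have(k2), locked(d_lab_bay), open(d_kitchen_dock), open(d_lab_dock)}, require {at(dock), open(d_lab_dock)}
    → {at(dock), have(k2), locked(d_lab_bay), open(d_kitchen_dock), open(d_lab_dock)}

== RESULT ==
["at(dock)", "have(k2)", "locked(d_lab_bay)", "open(d_kitchen_dock)", "open(d_lab_dock)"]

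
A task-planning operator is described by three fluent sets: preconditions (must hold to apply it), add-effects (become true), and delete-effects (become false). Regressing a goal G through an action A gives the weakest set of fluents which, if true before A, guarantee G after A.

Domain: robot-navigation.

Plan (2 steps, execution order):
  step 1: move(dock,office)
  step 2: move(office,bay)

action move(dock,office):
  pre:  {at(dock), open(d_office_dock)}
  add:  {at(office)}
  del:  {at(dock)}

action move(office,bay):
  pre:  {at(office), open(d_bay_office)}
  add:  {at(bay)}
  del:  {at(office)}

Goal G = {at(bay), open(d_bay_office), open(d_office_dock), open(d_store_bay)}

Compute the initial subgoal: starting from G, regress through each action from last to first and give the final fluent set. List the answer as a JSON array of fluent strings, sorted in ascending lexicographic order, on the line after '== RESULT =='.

Work backward from the goal:
  through step 2 (move(office,bay)): drop {at(bay)}, keep {open(d_bay_office), open(d_office_dock), open(d_store_bay)}, require {at(office), open(d_bay_office)}
    → {at(office), open(d_bay_office), open(d_office_dock), open(d_store_bay)}
  through step 1 (move(dock,office)): drop {at(office)}, keep {open(d_bay_office), open(d_office_dock), open(d_store_bay)}, require {at(dock), open(d_office_dock)}
    → {at(dock), open(d_bay_office), open(d_office_dock), open(d_store_bay)}

== RESULT ==
["at(dock)", "open(d_bay_office)", "open(d_office_dock)", "open(d_store_bay)"]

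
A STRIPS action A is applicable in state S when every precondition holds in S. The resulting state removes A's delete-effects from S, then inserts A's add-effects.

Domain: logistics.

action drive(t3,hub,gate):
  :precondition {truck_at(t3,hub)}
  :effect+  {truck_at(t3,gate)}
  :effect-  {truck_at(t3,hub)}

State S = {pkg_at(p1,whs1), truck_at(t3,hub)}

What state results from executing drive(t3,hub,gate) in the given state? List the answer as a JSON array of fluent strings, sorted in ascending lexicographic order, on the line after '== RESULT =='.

Progress:
  pre ⊆ S: {truck_at(t3,hub)} ⊆ S  — applicable
  S \ del = {pkg_at(p1,whs1)}
  ∪ add   = {pkg_at(p1,whs1), truck_at(t3,gate)}

== RESULT ==
["pkg_at(p1,whs1)", "truck_at(t3,gate)"]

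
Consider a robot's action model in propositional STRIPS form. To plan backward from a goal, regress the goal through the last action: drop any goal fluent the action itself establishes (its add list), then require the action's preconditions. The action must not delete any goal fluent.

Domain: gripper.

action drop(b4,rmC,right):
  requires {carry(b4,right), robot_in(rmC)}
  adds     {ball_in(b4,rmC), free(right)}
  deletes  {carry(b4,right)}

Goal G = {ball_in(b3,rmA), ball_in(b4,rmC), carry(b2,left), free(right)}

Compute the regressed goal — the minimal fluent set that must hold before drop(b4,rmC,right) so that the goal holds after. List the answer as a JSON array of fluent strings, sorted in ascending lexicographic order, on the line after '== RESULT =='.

Compute (G \ add) ∪ pre:
  G ∩ del = {}  (empty — regression defined)
  G \ add = {ball_in(b3,rmA), ball_in(b4,rmC), carry(b2,left), free(right)} \ {ball_in(b4,rmC), free(right)} = {ball_in(b3,rmA), carry(b2,left)}
  ∪ pre   = {ball_in(b3,rmA), carry(b2,left)} ∪ {carry(b4,right), robot_in(rmC)}
          = {ball_in(b3,rmA), carry(b2,left), carry(b4,right), robot_in(rmC)}

== RESULT ==
["ball_in(b3,rmA)", "carry(b2,left)", "carry(b4,right)", "robot_in(rmC)"]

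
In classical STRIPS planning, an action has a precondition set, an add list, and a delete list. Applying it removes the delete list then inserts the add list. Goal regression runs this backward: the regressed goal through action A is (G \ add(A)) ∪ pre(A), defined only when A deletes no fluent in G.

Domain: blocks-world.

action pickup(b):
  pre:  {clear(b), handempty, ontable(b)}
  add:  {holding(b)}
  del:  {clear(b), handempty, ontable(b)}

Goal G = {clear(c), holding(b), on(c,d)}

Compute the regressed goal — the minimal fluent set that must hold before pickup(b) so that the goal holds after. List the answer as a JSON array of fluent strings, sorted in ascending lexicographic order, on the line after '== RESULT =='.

Compute (G \ add) ∪ pre:
  G ∩ del = {}  (empty — regression defined)
  G \ add = {clear(c), holding(b), on(c,d)} \ {holding(b)} = {clear(c), on(c,d)}
  ∪ pre   = {clear(c), on(c,d)} ∪ {clear(b), handempty, ontable(b)}
          = {clear(b), clear(c), handempty, on(c,d), ontable(b)}

== RESULT ==
["clear(b)", "clear(c)", "handempty", "on(c,d)", "ontable(b)"]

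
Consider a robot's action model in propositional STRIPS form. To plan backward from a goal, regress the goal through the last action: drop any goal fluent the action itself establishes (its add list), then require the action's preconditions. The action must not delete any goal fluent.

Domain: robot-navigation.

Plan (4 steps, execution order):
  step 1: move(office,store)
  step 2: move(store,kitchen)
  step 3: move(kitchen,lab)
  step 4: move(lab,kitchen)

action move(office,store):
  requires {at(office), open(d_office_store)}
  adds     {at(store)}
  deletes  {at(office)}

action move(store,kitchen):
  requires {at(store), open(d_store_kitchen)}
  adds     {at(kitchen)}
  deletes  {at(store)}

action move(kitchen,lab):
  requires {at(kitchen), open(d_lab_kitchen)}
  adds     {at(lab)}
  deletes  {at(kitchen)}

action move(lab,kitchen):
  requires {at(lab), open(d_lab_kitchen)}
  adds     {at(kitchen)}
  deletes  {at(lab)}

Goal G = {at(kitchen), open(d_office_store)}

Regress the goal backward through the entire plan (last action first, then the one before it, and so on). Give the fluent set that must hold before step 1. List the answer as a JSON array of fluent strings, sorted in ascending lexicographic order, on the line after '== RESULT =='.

Work backward from the goal:
  through step 4 (move(lab,kitchen)): drop {at(kitchen)}, keep {open(d_office_store)}, require {at(lab), open(d_lab_kitchen)}
    → {at(lab), open(d_lab_kitchen), open(d_office_store)}
  through step 3 (move(kitchen,lab)): drop {at(lab)}, keep {open(d_lab_kitchen), open(d_office_store)}, require {at(kitchen), open(d_lab_kitchen)}
    → {at(kitchen), open(d_lab_kitchen), open(d_office_store)}
  through step 2 (move(store,kitchen)): drop {at(kitchen)}, keep {open(d_lab_kitchen), open(d_office_store)}, require {at(store), open(d_store_kitchen)}
    → {at(store), open(d_lab_kitchen), open(d_office_store), open(d_store_kitchen)}
  through step 1 (move(office,store)): drop {at(store)}, keep {open(d_lab_kitchen), open(d_office_store), open(d_store_kitchen)}, require {at(office), open(d_office_store)}
    → {at(office), open(d_lab_kitchen), open(d_office_store), open(d_store_kitchen)}

== RESULT ==
["at(office)", "open(d_lab_kitchen)", "open(d_office_store)", "open(d_store_kitchen)"]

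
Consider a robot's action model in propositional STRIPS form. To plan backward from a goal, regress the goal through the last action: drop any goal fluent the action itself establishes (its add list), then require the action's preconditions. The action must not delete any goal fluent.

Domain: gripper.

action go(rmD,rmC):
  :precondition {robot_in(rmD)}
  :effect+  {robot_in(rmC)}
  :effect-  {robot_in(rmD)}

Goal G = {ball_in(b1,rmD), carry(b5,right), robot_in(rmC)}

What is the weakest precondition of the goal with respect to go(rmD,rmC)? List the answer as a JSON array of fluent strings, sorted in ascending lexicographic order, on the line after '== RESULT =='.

Compute (G \ add) ∪ pre:
  G ∩ del = {}  (empty — regression defined)
  G \ add = {ball_in(b1,rmD), carry(b5,right), robot_in(rmC)} \ {robot_in(rmC)} = {ball_in(b1,rmD), carry(b5,right)}
  ∪ pre   = {ball_in(b1,rmD), carry(b5,right)} ∪ {robot_in(rmD)}
          = {ball_in(b1,rmD), carry(b5,right), robot_in(rmD)}

== RESULT ==
["ball_in(b1,rmD)", "carry(b5,right)", "robot_in(rmD)"]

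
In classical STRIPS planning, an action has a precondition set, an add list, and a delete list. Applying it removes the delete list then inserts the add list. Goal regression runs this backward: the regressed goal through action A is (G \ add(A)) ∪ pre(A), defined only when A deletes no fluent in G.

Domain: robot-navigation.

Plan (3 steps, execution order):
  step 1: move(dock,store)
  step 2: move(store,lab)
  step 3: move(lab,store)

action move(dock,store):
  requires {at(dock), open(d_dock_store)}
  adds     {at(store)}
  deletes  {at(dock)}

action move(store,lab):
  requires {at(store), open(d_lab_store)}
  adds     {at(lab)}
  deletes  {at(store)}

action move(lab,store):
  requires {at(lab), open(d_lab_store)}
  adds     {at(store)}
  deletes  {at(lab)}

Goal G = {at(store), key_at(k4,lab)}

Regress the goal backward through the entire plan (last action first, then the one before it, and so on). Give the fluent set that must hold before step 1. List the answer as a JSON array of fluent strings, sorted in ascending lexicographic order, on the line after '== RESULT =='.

Work backward from the goal:
  through step 3 (move(lab,store)): drop {at(store)}, keep {key_at(k4,lab)}, require {at(lab), open(d_lab_store)}
    → {at(lab), key_at(k4,lab), open(d_lab_store)}
  through step 2 (move(store,lab)): drop {at(lab)}, keep {key_at(k4,lab), open(d_lab_store)}, require {at(store), open(d_lab_store)}
    → {at(store), key_at(k4,lab), open(d_lab_store)}
  through step 1 (move(dock,store)): drop {at(store)}, keep {key_at(k4,lab), open(d_lab_store)}, require {at(dock), open(d_dock_store)}
    → {at(dock), key_at(k4,lab), open(d_dock_store), open(d_lab_store)}

== RESULT ==
["at(dock)", "key_at(k4,lab)", "open(d_dock_store)", "open(d_lab_store)"]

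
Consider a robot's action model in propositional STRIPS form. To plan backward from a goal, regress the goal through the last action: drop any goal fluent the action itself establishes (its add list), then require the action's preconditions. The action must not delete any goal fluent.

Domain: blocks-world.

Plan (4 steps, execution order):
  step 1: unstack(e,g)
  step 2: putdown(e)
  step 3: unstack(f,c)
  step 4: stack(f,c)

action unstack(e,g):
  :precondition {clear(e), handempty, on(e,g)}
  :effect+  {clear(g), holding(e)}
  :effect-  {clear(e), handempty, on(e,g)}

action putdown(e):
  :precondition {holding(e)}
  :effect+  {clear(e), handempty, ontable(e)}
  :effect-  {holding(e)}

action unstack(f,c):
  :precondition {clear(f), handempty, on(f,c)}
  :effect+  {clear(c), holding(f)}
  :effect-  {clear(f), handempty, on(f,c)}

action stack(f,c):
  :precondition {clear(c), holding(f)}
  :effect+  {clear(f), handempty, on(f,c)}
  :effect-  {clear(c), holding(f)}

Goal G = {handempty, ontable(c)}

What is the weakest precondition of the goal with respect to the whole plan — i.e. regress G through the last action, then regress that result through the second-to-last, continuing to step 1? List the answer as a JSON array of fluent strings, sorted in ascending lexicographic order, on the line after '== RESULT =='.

Regress step by step:
  through step 4 (stack(f,c)): drop {handempty}, keep {ontable(c)}, require {clear(c), holding(f)}
    → {clear(c), holding(f), ontable(c)}
  through step 3 (unstack(f,c)): drop {clear(c), holding(f)}, keep {ontable(c)}, require {clear(f), handempty, on(f,c)}
    → {clear(f), handempty, on(f,c), ontable(c)}
  through step 2 (putdown(e)): drop {handempty}, keep {clear(f), on(f,c), ontable(c)}, require {holding(e)}
    → {clear(f), holding(e), on(f,c), ontable(c)}
  through step 1 (unstack(e,g)): drop {holding(e)}, keep {clear(f), on(f,c), ontable(c)}, require {clear(e), handempty, on(e,g)}
    → {clear(e), clear(f), handempty, on(e,g), on(f,c), ontable(c)}

== RESULT ==
["clear(e)", "clear(f)", "handempty", "on(e,g)", "on(f,c)", "ontable(c)"]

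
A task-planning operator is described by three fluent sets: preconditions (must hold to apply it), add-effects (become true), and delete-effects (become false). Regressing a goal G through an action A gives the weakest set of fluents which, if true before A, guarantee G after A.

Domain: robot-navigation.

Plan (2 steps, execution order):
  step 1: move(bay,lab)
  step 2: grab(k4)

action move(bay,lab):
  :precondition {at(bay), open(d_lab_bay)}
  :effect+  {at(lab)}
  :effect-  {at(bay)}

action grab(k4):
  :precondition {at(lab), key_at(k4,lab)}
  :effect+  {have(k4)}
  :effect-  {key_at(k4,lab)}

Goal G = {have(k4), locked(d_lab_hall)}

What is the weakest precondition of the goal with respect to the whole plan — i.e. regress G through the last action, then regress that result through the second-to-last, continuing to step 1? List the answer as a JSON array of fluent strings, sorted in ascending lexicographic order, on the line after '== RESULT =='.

Regress step by step:
  through step 2 (grab(k4)): drop {have(k4)}, keep {locked(d_lab_hall)}, require {at(lab), key_at(k4,lab)}
    → {at(lab), key_at(k4,lab), locked(d_lab_hall)}
  through step 1 (move(bay,lab)): drop {at(lab)}, keep {key_at(k4,lab), locked(d_lab_hall)}, require {at(bay), open(d_lab_bay)}
    → {at(bay), key_at(k4,lab), locked(d_lab_hall), open(d_lab_bay)}

== RESULT ==
["at(bay)", "key_at(k4,lab)", "locked(d_lab_hall)", "open(d_lab_bay)"]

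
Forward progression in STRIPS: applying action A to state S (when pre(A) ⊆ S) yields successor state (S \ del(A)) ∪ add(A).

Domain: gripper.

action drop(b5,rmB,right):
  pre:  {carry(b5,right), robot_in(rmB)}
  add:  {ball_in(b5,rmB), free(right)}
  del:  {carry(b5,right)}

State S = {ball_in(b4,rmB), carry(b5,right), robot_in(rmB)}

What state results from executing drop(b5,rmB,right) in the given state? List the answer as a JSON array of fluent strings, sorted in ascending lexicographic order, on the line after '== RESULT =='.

Compute (S \ del) ∪ add:
  pre ⊆ S: {carry(b5,right), robot_in(rmB)} ⊆ S  — applicable
  S \ del = {ball_in(b4,rmB), robot_in(rmB)}
  ∪ add   = {ball_in(b4,rmB), ball_in(b5,rmB), free(right), robot_in(rmB)}

== RESULT ==
["ball_in(b4,rmB)", "ball_in(b5,rmB)", "free(right)", "robot_in(rmB)"]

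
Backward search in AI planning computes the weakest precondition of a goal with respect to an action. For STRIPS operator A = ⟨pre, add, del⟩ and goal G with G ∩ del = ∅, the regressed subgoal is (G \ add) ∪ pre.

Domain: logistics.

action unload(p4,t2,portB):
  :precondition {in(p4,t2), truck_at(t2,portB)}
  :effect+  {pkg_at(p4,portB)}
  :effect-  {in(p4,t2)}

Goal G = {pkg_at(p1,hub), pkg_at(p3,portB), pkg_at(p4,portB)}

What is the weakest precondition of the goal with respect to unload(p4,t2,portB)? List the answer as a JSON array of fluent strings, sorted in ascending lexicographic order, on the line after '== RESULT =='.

Regress:
  G ∩ del = {}  (empty — regression defined)
  G \ add = {pkg_at(p1,hub), pkg_at(p3,portB), pkg_at(p4,portB)} \ {pkg_at(p4,portB)} = {pkg_at(p1,hub), pkg_at(p3,portB)}
  ∪ pre   = {pkg_at(p1,hub), pkg_at(p3,portB)} ∪ {in(p4,t2), truck_at(t2,portB)}
          = {in(p4,t2), pkg_at(p1,hub), pkg_at(p3,portB), truck_at(t2,portB)}

== RESULT ==
["in(p4,t2)", "pkg_at(p1,hub)", "pkg_at(p3,portB)", "truck_at(t2,portB)"]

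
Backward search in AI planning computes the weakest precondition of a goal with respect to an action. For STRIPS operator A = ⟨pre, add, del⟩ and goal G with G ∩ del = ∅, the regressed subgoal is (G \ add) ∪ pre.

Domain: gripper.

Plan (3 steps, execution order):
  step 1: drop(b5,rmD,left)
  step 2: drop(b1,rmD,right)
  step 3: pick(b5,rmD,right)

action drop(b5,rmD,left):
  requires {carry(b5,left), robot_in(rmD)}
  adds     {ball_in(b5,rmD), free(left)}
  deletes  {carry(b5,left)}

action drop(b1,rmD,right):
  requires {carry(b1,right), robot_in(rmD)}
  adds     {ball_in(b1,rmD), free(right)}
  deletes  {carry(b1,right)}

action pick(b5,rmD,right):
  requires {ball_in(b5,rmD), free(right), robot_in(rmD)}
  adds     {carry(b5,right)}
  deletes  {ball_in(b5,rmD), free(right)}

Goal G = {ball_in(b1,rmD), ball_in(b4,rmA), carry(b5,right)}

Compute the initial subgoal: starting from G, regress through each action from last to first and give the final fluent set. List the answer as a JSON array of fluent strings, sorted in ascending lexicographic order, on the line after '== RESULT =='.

Work backward from the goal:
  through step 3 (pick(b5,rmD,right)): drop {carry(b5,right)}, keep {ball_in(b1,rmD), ball_in(b4,rmA)}, require {ball_in(b5,rmD), free(right), robot_in(rmD)}
    → {ball_in(b1,rmD), ball_in(b4,rmA), ball_in(b5,rmD), free(right), robot_in(rmD)}
  through step 2 (drop(b1,rmD,right)): drop {ball_in(b1,rmD), free(right)}, keep {ball_in(b4,rmA), ball_in(b5,rmD), robot_in(rmD)}, require {carry(b1,right), robot_in(rmD)}
    → {ball_in(b4,rmA), ball_in(b5,rmD), carry(b1,right), robot_in(rmD)}
  through step 1 (drop(b5,rmD,left)): drop {ball_in(b5,rmD)}, keep {ball_in(b4,rmA), carry(b1,right), robot_in(rmD)}, require {carry(b5,left), robot_in(rmD)}
    → {ball_in(b4,rmA), carry(b1,right), carry(b5,left), robot_in(rmD)}

== RESULT ==
["ball_in(b4,rmA)", "carry(b1,right)", "carry(b5,left)", "robot_in(rmD)"]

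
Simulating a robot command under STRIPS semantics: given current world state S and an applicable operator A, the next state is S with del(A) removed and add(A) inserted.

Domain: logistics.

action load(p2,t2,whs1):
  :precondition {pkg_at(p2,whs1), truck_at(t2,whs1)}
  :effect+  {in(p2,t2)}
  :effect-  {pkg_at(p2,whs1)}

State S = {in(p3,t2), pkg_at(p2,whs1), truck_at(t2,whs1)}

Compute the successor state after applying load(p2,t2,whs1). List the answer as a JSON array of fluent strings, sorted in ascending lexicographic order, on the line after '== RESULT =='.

Progress:
  pre ⊆ S: {pkg_at(p2,whs1), truck_at(t2,whs1)} ⊆ S  — applicable
  S \ del = {in(p3,t2), truck_at(t2,whs1)}
  ∪ add   = {in(p2,t2), in(p3,t2), truck_at(t2,whs1)}

== RESULT ==
["in(p2,t2)", "in(p3,t2)", "truck_at(t2,whs1)"]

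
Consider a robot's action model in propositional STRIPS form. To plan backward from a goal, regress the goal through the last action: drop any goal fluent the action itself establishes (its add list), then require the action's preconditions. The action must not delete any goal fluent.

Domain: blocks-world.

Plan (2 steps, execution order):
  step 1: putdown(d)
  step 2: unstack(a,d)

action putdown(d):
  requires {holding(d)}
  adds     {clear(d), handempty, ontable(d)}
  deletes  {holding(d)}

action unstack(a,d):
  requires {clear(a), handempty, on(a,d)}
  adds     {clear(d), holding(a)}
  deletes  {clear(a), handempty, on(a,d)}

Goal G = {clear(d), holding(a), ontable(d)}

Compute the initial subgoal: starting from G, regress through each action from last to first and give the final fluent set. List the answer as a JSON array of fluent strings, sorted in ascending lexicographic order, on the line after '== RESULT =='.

Work backward from the goal:
  through step 2 (unstack(a,d)): drop {clear(d), holding(a)}, keep {ontable(d)}, require {clear(a), handempty, on(a,d)}
    → {clear(a), handempty, on(a,d), ontable(d)}
  through step 1 (putdown(d)): drop {handempty, ontable(d)}, keep {clear(a), on(a,d)}, require {holding(d)}
    → {clear(a), holding(d), on(a,d)}

== RESULT ==
["clear(a)", "holding(d)", "on(a,d)"]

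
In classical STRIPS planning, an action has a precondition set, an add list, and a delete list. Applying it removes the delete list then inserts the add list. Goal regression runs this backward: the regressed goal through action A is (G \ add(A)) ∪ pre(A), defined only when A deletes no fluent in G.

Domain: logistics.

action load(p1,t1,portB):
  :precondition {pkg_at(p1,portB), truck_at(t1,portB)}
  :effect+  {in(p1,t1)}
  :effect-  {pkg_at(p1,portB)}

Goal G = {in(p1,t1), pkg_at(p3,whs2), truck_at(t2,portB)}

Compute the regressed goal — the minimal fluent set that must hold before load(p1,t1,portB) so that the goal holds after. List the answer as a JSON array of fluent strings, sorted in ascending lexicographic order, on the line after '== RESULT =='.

Compute (G \ add) ∪ pre:
  G ∩ del = {}  (empty — regression defined)
  G \ add = {in(p1,t1), pkg_at(p3,whs2), truck_at(t2,portB)} \ {in(p1,t1)} = {pkg_at(p3,whs2), truck_at(t2,portB)}
  ∪ pre   = {pkg_at(p3,whs2), truck_at(t2,portB)} ∪ {pkg_at(p1,portB), truck_at(t1,portB)}
          = {pkg_at(p1,portB), pkg_at(p3,whs2), truck_at(t1,portB), truck_at(t2,portB)}

== RESULT ==
["pkg_at(p1,portB)", "pkg_at(p3,whs2)", "truck_at(t1,portB)", "truck_at(t2,portB)"]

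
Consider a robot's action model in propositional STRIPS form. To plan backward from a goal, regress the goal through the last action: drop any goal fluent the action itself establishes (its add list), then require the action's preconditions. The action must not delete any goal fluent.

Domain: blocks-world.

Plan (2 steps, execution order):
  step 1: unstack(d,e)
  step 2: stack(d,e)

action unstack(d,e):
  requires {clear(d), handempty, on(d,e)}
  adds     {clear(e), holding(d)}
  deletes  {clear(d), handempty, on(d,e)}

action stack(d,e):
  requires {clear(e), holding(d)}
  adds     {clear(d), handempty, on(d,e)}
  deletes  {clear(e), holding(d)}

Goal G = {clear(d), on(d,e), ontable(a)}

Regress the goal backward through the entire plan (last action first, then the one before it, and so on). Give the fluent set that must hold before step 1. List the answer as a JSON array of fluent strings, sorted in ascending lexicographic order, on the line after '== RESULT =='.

Work backward from the goal:
  through step 2 (stack(d,e)): drop {clear(d), on(d,e)}, keep {ontable(a)}, require {clear(e), holding(d)}
    → {clear(e), holding(d), ontable(a)}
  through step 1 (unstack(d,e)): drop {clear(e), holding(d)}, keep {ontable(a)}, require {clear(d), handempty, on(d,e)}
    → {clear(d), handempty, on(d,e), ontable(a)}

== RESULT ==
["clear(d)", "handempty", "on(d,e)", "ontable(a)"]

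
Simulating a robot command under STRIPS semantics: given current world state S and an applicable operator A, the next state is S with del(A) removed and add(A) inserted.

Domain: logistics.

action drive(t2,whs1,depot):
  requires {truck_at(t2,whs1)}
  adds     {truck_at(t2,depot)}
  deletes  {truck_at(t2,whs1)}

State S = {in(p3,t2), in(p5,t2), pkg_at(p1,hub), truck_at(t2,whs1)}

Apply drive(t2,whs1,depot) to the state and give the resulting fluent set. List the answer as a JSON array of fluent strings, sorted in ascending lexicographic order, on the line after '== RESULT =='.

Compute (S \ del) ∪ add:
  pre ⊆ S: {truck_at(t2,whs1)} ⊆ S  — applicable
  S \ del = {in(p3,t2), in(p5,t2), pkg_at(p1,hub)}
  ∪ add   = {in(p3,t2), in(p5,t2), pkg_at(p1,hub), truck_at(t2,depot)}

== RESULT ==
["in(p3,t2)", "in(p5,t2)", "pkg_at(p1,hub)", "truck_at(t2,depot)"]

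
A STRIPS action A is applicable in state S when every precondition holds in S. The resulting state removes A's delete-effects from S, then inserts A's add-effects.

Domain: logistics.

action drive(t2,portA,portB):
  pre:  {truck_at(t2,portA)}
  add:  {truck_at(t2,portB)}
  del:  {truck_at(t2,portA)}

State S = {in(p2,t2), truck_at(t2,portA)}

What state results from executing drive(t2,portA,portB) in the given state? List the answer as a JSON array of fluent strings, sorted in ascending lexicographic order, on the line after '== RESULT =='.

Compute (S \ del) ∪ add:
  pre ⊆ S: {truck_at(t2,portA)} ⊆ S  — applicable
  S \ del = {in(p2,t2)}
  ∪ add   = {in(p2,t2), truck_at(t2,portB)}

== RESULT ==
["in(p2,t2)", "truck_at(t2,portB)"]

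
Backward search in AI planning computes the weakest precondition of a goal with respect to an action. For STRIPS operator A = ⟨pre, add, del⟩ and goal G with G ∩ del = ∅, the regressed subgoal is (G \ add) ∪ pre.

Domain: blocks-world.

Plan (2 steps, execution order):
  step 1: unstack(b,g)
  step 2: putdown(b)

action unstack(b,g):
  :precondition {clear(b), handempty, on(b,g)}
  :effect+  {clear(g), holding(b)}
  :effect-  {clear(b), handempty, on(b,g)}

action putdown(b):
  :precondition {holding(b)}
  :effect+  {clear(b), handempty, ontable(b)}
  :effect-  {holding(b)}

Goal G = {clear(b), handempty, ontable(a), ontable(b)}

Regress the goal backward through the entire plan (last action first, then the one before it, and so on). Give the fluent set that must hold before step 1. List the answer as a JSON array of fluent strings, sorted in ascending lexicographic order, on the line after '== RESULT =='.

Work backward from the goal:
  through step 2 (putdown(b)): drop {clear(b), handempty, ontable(b)}, keep {ontable(a)}, require {holding(b)}
    → {holding(b), ontable(a)}
  through step 1 (unstack(b,g)): drop {holding(b)}, keep {ontable(a)}, require {clear(b), handempty, on(b,g)}
    → {clear(b), handempty, on(b,g), ontable(a)}

== RESULT ==
["clear(b)", "handempty", "on(b,g)", "ontable(a)"]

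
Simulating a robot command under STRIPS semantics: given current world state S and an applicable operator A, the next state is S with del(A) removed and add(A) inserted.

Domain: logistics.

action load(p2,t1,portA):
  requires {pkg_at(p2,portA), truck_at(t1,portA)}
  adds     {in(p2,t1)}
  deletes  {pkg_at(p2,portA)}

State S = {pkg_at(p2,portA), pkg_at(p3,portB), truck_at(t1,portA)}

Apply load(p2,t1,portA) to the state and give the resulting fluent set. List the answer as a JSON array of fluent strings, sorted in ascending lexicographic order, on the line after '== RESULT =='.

Progress:
  pre ⊆ S: {pkg_at(p2,portA), truck_at(t1,portA)} ⊆ S  — applicable
  S \ del = {pkg_at(p3,portB), truck_at(t1,portA)}
  ∪ add   = {in(p2,t1), pkg_at(p3,portB), truck_at(t1,portA)}

== RESULT ==
["in(p2,t1)", "pkg_at(p3,portB)", "truck_at(t1,portA)"]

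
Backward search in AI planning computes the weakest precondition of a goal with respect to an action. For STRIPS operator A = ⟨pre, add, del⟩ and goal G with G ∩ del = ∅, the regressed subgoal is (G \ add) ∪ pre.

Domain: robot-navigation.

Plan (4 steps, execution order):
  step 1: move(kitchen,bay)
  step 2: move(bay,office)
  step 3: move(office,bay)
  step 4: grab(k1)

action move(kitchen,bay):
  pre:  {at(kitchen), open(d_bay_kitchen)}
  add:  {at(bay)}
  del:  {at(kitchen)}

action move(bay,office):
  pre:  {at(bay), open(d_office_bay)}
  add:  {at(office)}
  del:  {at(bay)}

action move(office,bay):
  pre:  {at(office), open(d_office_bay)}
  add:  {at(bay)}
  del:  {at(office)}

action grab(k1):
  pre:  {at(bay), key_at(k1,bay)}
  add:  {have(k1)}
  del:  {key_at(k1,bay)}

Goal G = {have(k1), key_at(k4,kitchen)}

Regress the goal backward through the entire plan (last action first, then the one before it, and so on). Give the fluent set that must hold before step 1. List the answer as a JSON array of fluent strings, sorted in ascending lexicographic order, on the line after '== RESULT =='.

Work backward from the goal:
  through step 4 (grab(k1)): drop {have(k1)}, keep {key_at(k4,kitchen)}, require {at(bay), key_at(k1,bay)}
    → {at(bay), key_at(k1,bay), key_at(k4,kitchen)}
  through step 3 (move(office,bay)): drop {at(bay)}, keep {key_at(k1,bay), key_at(k4,kitchen)}, require {at(office), open(d_office_bay)}
    → {at(office), key_at(k1,bay), key_at(k4,kitchen), open(d_office_bay)}
  through step 2 (move(bay,office)): drop {at(office)}, keep {key_at(k1,bay), key_at(k4,kitchen), open(d_office_bay)}, require {at(bay), open(d_office_bay)}
    → {at(bay), key_at(k1,bay), key_at(k4,kitchen), open(d_office_bay)}
  through step 1 (move(kitchen,bay)): drop {at(bay)}, keep {key_at(k1,bay), key_at(k4,kitchen), open(d_office_bay)}, require {at(kitchen), open(d_bay_kitchen)}
    → {at(kitchen), key_at(k1,bay), key_at(k4,kitchen), open(d_bay_kitchen), open(d_office_bay)}

== RESULT ==
["at(kitchen)", "key_at(k1,bay)", "key_at(k4,kitchen)", "open(d_bay_kitchen)", "open(d_office_bay)"]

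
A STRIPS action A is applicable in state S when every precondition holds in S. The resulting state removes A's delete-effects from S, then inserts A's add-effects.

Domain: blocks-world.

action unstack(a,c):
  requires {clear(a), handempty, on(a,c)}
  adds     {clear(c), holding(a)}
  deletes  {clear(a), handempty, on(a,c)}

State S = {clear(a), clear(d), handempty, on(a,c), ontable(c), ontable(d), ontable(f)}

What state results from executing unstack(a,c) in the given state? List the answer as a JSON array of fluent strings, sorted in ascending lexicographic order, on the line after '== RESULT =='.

Progress:
  pre ⊆ S: {clear(a), handempty, on(a,c)} ⊆ S  — applicable
  S \ del = {clear(d), ontable(c), ontable(d), ontable(f)}
  ∪ add   = {clear(c), clear(d), holding(a), ontable(c), ontable(d), ontable(f)}

== RESULT ==
["clear(c)", "clear(d)", "holding(a)", "ontable(c)", "ontable(d)", "ontable(f)"]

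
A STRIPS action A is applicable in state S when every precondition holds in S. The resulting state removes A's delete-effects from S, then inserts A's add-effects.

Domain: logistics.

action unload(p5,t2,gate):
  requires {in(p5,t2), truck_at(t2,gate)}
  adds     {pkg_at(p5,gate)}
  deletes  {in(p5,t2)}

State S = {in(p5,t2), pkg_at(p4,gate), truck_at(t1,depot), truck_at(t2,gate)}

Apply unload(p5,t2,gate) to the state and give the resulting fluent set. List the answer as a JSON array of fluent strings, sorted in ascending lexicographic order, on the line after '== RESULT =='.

Compute (S \ del) ∪ add:
  pre ⊆ S: {in(p5,t2), truck_at(t2,gate)} ⊆ S  — applicable
  S \ del = {pkg_at(p4,gate), truck_at(t1,depot), truck_at(t2,gate)}
  ∪ add   = {pkg_at(p4,gate), pkg_at(p5,gate), truck_at(t1,depot), truck_at(t2,gate)}

== RESULT ==
["pkg_at(p4,gate)", "pkg_at(p5,gate)", "truck_at(t1,depot)", "truck_at(t2,gate)"]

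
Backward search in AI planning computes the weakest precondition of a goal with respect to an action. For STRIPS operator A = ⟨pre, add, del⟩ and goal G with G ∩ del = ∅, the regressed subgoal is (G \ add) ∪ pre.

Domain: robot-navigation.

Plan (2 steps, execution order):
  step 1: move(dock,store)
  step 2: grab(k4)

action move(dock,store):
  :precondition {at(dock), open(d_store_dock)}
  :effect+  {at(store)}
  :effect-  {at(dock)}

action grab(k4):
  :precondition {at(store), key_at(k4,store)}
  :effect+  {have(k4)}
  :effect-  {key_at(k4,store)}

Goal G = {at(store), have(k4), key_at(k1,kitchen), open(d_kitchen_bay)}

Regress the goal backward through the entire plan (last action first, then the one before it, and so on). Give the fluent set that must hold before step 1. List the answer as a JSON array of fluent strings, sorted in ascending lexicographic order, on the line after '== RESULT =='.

Regress step by step:
  through step 2 (grab(k4)): drop {have(k4)}, keep {at(store), key_at(k1,kitchen), open(d_kitchen_bay)}, require {at(store), key_at(k4,store)}
    → {at(store), key_at(k1,kitchen), key_at(k4,store), open(d_kitchen_bay)}
  through step 1 (move(dock,store)): drop {at(store)}, keep {key_at(k1,kitchen), key_at(k4,store), open(d_kitchen_bay)}, require {at(dock), open(d_store_dock)}
    → {at(dock), key_at(k1,kitchen), key_at(k4,store), open(d_kitchen_bay), open(d_store_dock)}

== RESULT ==
["at(dock)", "key_at(k1,kitchen)", "key_at(k4,store)", "open(d_kitchen_bay)", "open(d_store_dock)"]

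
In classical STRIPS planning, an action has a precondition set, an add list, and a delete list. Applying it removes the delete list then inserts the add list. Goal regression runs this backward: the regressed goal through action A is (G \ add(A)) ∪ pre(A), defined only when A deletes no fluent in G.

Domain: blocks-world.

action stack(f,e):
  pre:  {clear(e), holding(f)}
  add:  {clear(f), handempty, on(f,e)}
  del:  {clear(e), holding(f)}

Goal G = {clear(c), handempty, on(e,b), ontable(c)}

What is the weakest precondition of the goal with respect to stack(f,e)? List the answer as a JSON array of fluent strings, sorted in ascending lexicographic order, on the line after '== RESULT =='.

Regress:
  G ∩ del = {}  (empty — regression defined)
  G \ add = {clear(c), handempty, on(e,b), ontable(c)} \ {clear(f), handempty, on(f,e)} = {clear(c), on(e,b), ontable(c)}
  ∪ pre   = {clear(c), on(e,b), ontable(c)} ∪ {clear(e), holding(f)}
          = {clear(c), clear(e), holding(f), on(e,b), ontable(c)}

== RESULT ==
["clear(c)", "clear(e)", "holding(f)", "on(e,b)", "ontable(c)"]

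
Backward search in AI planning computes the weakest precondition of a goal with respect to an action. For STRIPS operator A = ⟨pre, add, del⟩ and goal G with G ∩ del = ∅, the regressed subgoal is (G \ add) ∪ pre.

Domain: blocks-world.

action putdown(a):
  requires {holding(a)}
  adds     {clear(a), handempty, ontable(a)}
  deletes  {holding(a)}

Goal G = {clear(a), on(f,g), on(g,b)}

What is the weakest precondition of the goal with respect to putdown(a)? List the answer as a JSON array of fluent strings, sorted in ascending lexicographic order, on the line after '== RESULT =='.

Compute (G \ add) ∪ pre:
  G ∩ del = {}  (empty — regression defined)
  G \ add = {clear(a), on(f,g), on(g,b)} \ {clear(a), handempty, ontable(a)} = {on(f,g), on(g,b)}
  ∪ pre   = {on(f,g), on(g,b)} ∪ {holding(a)}
          = {holding(a), on(f,g), on(g,b)}

== RESULT ==
["holding(a)", "on(f,g)", "on(g,b)"]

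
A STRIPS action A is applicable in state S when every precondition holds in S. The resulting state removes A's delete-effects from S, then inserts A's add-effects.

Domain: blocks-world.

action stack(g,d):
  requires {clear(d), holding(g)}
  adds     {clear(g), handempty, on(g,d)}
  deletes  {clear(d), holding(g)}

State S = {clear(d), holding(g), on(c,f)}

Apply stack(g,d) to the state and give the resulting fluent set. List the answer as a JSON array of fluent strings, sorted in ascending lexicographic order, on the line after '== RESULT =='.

Compute (S \ del) ∪ add:
  pre ⊆ S: {clear(d), holding(g)} ⊆ S  — applicable
  S \ del = {on(c,f)}
  ∪ add   = {clear(g), handempty, on(c,f), on(g,d)}

== RESULT ==
["clear(g)", "handempty", "on(c,f)", "on(g,d)"]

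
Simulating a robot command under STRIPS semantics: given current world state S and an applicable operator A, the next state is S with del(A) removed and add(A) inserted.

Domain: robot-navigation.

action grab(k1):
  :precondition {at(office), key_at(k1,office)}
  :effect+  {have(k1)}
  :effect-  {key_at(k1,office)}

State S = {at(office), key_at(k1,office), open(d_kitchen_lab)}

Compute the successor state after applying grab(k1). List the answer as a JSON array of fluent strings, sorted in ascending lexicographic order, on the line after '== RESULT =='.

Compute (S \ del) ∪ add:
  pre ⊆ S: {at(office), key_at(k1,office)} ⊆ S  — applicable
  S \ del = {at(office), open(d_kitchen_lab)}
  ∪ add   = {at(office), have(k1), open(d_kitchen_lab)}

== RESULT ==
["at(office)", "have(k1)", "open(d_kitchen_lab)"]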